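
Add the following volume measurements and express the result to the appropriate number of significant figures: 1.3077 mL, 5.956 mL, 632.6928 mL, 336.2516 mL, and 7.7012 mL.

1.3077 mL + 5.956 mL + 632.6928 mL + 336.2516 mL + 7.7012 mL = 983.9093 mL.
Addition/subtraction keeps the fewest decimal places: 1.3077 → 4 decimal places, 5.956 → 3 decimal places, 632.6928 → 4 decimal places, 336.2516 → 4 decimal places, 7.7012 → 4 decimal places; limit is 3.
Rounded to 3 decimal places: 983.909 mL.

983.909 mL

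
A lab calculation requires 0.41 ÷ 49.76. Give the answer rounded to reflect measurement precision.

0.41 ÷ 49.76 = 0.00823954983923…
Multiplication/division keeps the fewest significant figures: 0.41 → 2 s.f., 49.76 → 4 s.f.; limit is 2.
Rounded to 2 significant figures: 8.2 × 10^-3.

8.2 × 10^-3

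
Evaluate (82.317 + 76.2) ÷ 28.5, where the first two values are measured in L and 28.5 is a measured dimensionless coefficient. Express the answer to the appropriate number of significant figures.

82.317 L + 76.2 L = 158.517 L; the sum is limited to 1 decimal place (4 s.f.).
Carrying full precision, 158.517 ÷ 28.5 = 5.562 L; 28.5 has 3 s.f., so the result keeps min(4, 3) = 3 s.f.
Rounded to 3 significant figures: 5.56 L.

5.56 L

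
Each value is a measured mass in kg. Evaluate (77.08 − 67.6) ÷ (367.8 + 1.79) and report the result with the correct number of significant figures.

77.08 − 67.6 = 9.48, limited to 1 d.p. → 2 s.f.; 367.8 + 1.79 = 369.59, limited to 1 d.p. → 4 s.f.
Carrying full precision, 9.48 ÷ 369.59 = 0.0256500446441…; keep min(2, 4) = 2 s.f.
Rounded to 2 significant figures: 0.026.

0.026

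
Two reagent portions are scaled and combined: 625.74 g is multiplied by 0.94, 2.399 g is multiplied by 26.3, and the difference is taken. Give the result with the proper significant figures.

5.3 × 10² g

625.74 × 0.94 = 588.1956 → 5.9 × 10² g (2 s.f., last digit at the 10^1 place).
2.399 × 26.3 = 63.0937 → 63.1 g (3 s.f., last digit at the 10^-1 place).
Difference: 525.1019 g; keep the coarser place, 10^1.
Result: 5.3 × 10² g.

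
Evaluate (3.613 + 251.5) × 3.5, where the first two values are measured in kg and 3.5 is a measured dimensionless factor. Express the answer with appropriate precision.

3.613 kg + 251.5 kg = 255.113 kg; the sum is limited to 1 decimal place (4 s.f.).
Carrying full precision, 255.113 × 3.5 = 892.8955 kg; 3.5 has 2 s.f., so the result keeps min(4, 2) = 2 s.f.
Rounded to 2 significant figures: 8.9 × 10² kg.

8.9 × 10² kg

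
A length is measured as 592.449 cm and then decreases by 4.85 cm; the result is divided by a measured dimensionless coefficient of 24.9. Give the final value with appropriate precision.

23.6 cm

592.449 cm − 4.85 cm = 587.599 cm; the difference is limited to 2 decimal places (5 s.f.).
Carrying full precision, 587.599 ÷ 24.9 = 23.5983534137… cm; 24.9 has 3 s.f., so the result keeps min(5, 3) = 3 s.f.
Rounded to 3 significant figures: 23.6 cm.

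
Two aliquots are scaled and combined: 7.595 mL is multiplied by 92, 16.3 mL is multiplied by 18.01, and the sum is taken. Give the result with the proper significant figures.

7.595 × 92 = 698.74 → 7.0 × 10^2 mL (2 s.f., last digit at the 10^1 place).
16.3 × 18.01 = 293.563 → 294 mL (3 s.f., last digit at the 10^0 place).
Sum: 992.303 mL; keep the coarser place, 10^1.
Result: 9.9 × 10^2 mL.

9.9 × 10^2 mL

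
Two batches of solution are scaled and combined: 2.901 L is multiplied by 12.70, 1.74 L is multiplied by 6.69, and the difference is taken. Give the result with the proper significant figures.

25.2 L

2.901 × 12.70 = 36.8427 → 36.84 L (4 s.f., last digit at the 10^-2 place).
1.74 × 6.69 = 11.6406 → 11.6 L (3 s.f., last digit at the 10^-1 place).
Difference: 25.2021 L; keep the coarser place, 10^-1.
Result: 25.2 L.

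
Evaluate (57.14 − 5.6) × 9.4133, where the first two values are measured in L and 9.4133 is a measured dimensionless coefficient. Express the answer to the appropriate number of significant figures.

57.14 L − 5.6 L = 51.54 L; the difference is limited to 1 decimal place (3 s.f.).
Carrying full precision, 51.54 × 9.4133 = 485.161482 L; 9.4133 has 5 s.f., so the result keeps min(3, 5) = 3 s.f.
Rounded to 3 significant figures: 485 L.

485 L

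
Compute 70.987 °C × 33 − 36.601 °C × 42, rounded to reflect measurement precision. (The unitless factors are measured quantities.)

8 × 10² °C

70.987 × 33 = 2342.571 → 2.3 × 10³ °C (2 s.f., last digit at the 10^2 place).
36.601 × 42 = 1537.242 → 1.5 × 10³ °C (2 s.f., last digit at the 10^2 place).
Difference: 805.329 °C; keep the coarser place, 10^2.
Result: 8 × 10² °C.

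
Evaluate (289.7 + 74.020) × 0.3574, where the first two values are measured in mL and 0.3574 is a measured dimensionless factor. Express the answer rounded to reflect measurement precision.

289.7 mL + 74.020 mL = 363.720 mL; the sum is limited to 1 decimal place (4 s.f.).
Carrying full precision, 363.720 × 0.3574 = 129.993528 mL; 0.3574 has 4 s.f., so the result keeps min(4, 4) = 4 s.f.
Rounded to 4 significant figures: 130.0 mL.

130.0 mL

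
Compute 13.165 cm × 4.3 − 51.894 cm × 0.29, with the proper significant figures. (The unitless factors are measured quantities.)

42 cm

13.165 × 4.3 = 56.6095 → 57 cm (2 s.f., last digit at the 10^0 place).
51.894 × 0.29 = 15.04926 → 15 cm (2 s.f., last digit at the 10^0 place).
Difference: 41.56024 cm; keep the coarser place, 10^0.
Result: 42 cm.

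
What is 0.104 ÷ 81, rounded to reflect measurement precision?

0.0013

0.104 ÷ 81 = 0.00128395061728…
Multiplication/division keeps the fewest significant figures: 0.104 → 3 s.f., 81 → 2 s.f.; limit is 2.
Rounded to 2 significant figures: 0.0013.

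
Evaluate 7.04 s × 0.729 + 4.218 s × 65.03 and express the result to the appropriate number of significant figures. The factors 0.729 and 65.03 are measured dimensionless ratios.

7.04 × 0.729 = 5.13216 → 5.13 s (3 s.f., last digit at the 10^-2 place).
4.218 × 65.03 = 274.29654 → 274.3 s (4 s.f., last digit at the 10^-1 place).
Sum: 279.4287 s; keep the coarser place, 10^-1.
Result: 279.4 s.

279.4 s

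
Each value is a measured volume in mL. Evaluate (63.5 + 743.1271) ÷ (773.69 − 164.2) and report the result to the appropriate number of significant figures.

63.5 + 743.1271 = 806.6271, limited to 1 d.p. → 4 s.f.; 773.69 − 164.2 = 609.49, limited to 1 d.p. → 4 s.f.
Carrying full precision, 806.6271 ÷ 609.49 = 1.32344599583…; keep min(4, 4) = 4 s.f.
Rounded to 4 significant figures: 1.323.

1.323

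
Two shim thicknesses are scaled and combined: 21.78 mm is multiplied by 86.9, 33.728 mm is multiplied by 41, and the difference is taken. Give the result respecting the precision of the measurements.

5 × 10^2 mm

21.78 × 86.9 = 1892.682 → 1.89 × 10^3 mm (3 s.f., last digit at the 10^1 place).
33.728 × 41 = 1382.848 → 1.4 × 10^3 mm (2 s.f., last digit at the 10^2 place).
Difference: 509.834 mm; keep the coarser place, 10^2.
Result: 5 × 10^2 mm.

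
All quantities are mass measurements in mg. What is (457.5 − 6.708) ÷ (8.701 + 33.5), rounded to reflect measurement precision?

457.5 − 6.708 = 450.792, limited to 1 d.p. → 4 s.f.; 8.701 + 33.5 = 42.201, limited to 1 d.p. → 3 s.f.
Carrying full precision, 450.792 ÷ 42.201 = 10.682021753…; keep min(4, 3) = 3 s.f.
Rounded to 3 significant figures: 10.7.

10.7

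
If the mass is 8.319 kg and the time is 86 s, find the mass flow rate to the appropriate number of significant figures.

mass flow rate = 8.319 kg ÷ 86 s = 0.0967325581395… kg/s.
8.319 has 4 significant figures; 86 has 2.
Division/multiplication keeps the fewest: 2 significant figures.
Rounded: 0.097 kg/s.

0.097 kg/s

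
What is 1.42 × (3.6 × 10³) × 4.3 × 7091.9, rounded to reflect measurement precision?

1.42 × (3.6 × 10³) × 4.3 × 7091.9 = 155891309.04
Multiplication/division keeps the fewest significant figures: 1.42 → 3 s.f., 3.6 × 10³ → 2 s.f., 4.3 → 2 s.f., 7091.9 → 5 s.f.; limit is 2.
Rounded to 2 significant figures: 1.6 × 10⁸.

1.6 × 10⁸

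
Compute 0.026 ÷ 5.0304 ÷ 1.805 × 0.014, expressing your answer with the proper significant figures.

0.026 ÷ 5.0304 ÷ 1.805 × 0.014 = 0.0000400886708535…
Multiplication/division keeps the fewest significant figures: 0.026 → 2 s.f., 5.0304 → 5 s.f., 1.805 → 4 s.f., 0.014 → 2 s.f.; limit is 2.
Rounded to 2 significant figures: 4.0 × 10⁻⁵.

4.0 × 10⁻⁵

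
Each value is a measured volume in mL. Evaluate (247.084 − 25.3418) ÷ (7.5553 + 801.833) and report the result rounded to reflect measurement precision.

247.084 − 25.3418 = 221.7422, limited to 3 d.p. → 6 s.f.; 7.5553 + 801.833 = 809.3883, limited to 3 d.p. → 6 s.f.
Carrying full precision, 221.7422 ÷ 809.3883 = 0.273962695038…; keep min(6, 6) = 6 s.f.
Rounded to 6 significant figures: 0.273963.

0.273963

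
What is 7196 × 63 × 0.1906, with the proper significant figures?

7196 × 63 × 0.1906 = 86408.1288
Multiplication/division keeps the fewest significant figures: 7196 → 4 s.f., 63 → 2 s.f., 0.1906 → 4 s.f.; limit is 2.
Rounded to 2 significant figures: 8.6 × 10^4.

8.6 × 10^4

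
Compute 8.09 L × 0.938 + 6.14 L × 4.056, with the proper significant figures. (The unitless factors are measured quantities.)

32.5 L

8.09 × 0.938 = 7.58842 → 7.59 L (3 s.f., last digit at the 10^-2 place).
6.14 × 4.056 = 24.90384 → 24.9 L (3 s.f., last digit at the 10^-1 place).
Sum: 32.49226 L; keep the coarser place, 10^-1.
Result: 32.5 L.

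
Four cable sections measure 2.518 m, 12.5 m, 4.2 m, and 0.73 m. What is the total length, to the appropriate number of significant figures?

2.518 m + 12.5 m + 4.2 m + 0.73 m = 19.948 m.
Addition/subtraction keeps the fewest decimal places: 2.518 → 3 decimal places, 12.5 → 1 decimal place, 4.2 → 1 decimal place, 0.73 → 2 decimal places; limit is 1.
Rounded to 1 decimal place: 19.9 m.

19.9 m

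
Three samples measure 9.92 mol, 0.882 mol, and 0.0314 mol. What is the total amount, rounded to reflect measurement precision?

9.92 mol + 0.882 mol + 0.0314 mol = 10.8334 mol.
Addition/subtraction keeps the fewest decimal places: 9.92 → 2 decimal places, 0.882 → 3 decimal places, 0.0314 → 4 decimal places; limit is 2.
Rounded to 2 decimal places: 10.83 mol.

10.83 mol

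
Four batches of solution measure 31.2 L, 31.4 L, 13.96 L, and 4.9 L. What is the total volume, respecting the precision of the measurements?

81.5 L

31.2 L + 31.4 L + 13.96 L + 4.9 L = 81.46 L.
Addition/subtraction keeps the fewest decimal places: 31.2 → 1 decimal place, 31.4 → 1 decimal place, 13.96 → 2 decimal places, 4.9 → 1 decimal place; limit is 1.
Rounded to 1 decimal place: 81.5 L.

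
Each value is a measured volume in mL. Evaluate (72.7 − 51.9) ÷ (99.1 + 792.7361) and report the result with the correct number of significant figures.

0.0233

72.7 − 51.9 = 20.8, limited to 1 d.p. → 3 s.f.; 99.1 + 792.7361 = 891.8361, limited to 1 d.p. → 4 s.f.
Carrying full precision, 20.8 ÷ 891.8361 = 0.0233226710603…; keep min(3, 4) = 3 s.f.
Rounded to 3 significant figures: 0.0233.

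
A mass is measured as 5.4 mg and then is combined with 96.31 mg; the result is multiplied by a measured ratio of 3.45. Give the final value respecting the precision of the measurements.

351 mg

5.4 mg + 96.31 mg = 101.71 mg; the sum is limited to 1 decimal place (4 s.f.).
Carrying full precision, 101.71 × 3.45 = 350.8995 mg; 3.45 has 3 s.f., so the result keeps min(4, 3) = 3 s.f.
Rounded to 3 significant figures: 351 mg.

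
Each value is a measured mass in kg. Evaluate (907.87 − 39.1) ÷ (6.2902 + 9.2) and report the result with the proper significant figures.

907.87 − 39.1 = 868.77, limited to 1 d.p. → 4 s.f.; 6.2902 + 9.2 = 15.4902, limited to 1 d.p. → 3 s.f.
Carrying full precision, 868.77 ÷ 15.4902 = 56.0851377…; keep min(4, 3) = 3 s.f.
Rounded to 3 significant figures: 56.1.

56.1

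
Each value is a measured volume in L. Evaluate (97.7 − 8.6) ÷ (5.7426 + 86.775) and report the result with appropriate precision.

0.963

97.7 − 8.6 = 89.1, limited to 1 d.p. → 3 s.f.; 5.7426 + 86.775 = 92.5176, limited to 3 d.p. → 5 s.f.
Carrying full precision, 89.1 ÷ 92.5176 = 0.963060001556…; keep min(3, 5) = 3 s.f.
Rounded to 3 significant figures: 0.963.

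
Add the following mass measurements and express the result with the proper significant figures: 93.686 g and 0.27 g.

93.96 g

93.686 g + 0.27 g = 93.956 g.
Addition/subtraction keeps the fewest decimal places: 93.686 → 3 decimal places, 0.27 → 2 decimal places; limit is 2.
Rounded to 2 decimal places: 93.96 g.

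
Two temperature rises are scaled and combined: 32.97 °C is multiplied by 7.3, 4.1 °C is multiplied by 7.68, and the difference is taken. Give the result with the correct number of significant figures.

32.97 × 7.3 = 240.681 → 2.4 × 10² °C (2 s.f., last digit at the 10^1 place).
4.1 × 7.68 = 31.488 → 31 °C (2 s.f., last digit at the 10^0 place).
Difference: 209.193 °C; keep the coarser place, 10^1.
Result: 2.1 × 10² °C.

2.1 × 10² °C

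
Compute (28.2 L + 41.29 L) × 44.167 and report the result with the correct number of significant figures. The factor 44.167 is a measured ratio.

28.2 L + 41.29 L = 69.49 L; the sum is limited to 1 decimal place (3 s.f.).
Carrying full precision, 69.49 × 44.167 = 3069.16483 L; 44.167 has 5 s.f., so the result keeps min(3, 5) = 3 s.f.
Rounded to 3 significant figures: 3.07 × 10^3 L.

3.07 × 10^3 L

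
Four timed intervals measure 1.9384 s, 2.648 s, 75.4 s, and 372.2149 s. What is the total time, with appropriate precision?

452.2 s

1.9384 s + 2.648 s + 75.4 s + 372.2149 s = 452.2013 s.
Addition/subtraction keeps the fewest decimal places: 1.9384 → 4 decimal places, 2.648 → 3 decimal places, 75.4 → 1 decimal place, 372.2149 → 4 decimal places; limit is 1.
Rounded to 1 decimal place: 452.2 s.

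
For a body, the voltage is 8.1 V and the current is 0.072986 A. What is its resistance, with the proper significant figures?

1.1 × 10^2 Ω

resistance = 8.1 V ÷ 0.072986 A = 110.980187981… Ω.
8.1 has 2 significant figures; 0.072986 has 5.
Division/multiplication keeps the fewest: 2 significant figures.
Rounded: 1.1 × 10^2 Ω.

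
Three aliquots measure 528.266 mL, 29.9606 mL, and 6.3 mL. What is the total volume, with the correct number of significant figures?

564.5 mL

528.266 mL + 29.9606 mL + 6.3 mL = 564.5266 mL.
Addition/subtraction keeps the fewest decimal places: 528.266 → 3 decimal places, 29.9606 → 4 decimal places, 6.3 → 1 decimal place; limit is 1.
Rounded to 1 decimal place: 564.5 mL.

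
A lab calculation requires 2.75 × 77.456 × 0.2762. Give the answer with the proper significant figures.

58.8

2.75 × 77.456 × 0.2762 = 58.8317048
Multiplication/division keeps the fewest significant figures: 2.75 → 3 s.f., 77.456 → 5 s.f., 0.2762 → 4 s.f.; limit is 3.
Rounded to 3 significant figures: 58.8.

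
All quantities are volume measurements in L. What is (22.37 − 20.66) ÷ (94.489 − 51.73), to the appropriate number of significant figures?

0.0400

22.37 − 20.66 = 1.71, limited to 2 d.p. → 3 s.f.; 94.489 − 51.73 = 42.759, limited to 2 d.p. → 4 s.f.
Carrying full precision, 1.71 ÷ 42.759 = 0.0399915807198…; keep min(3, 4) = 3 s.f.
Rounded to 3 significant figures: 0.0400.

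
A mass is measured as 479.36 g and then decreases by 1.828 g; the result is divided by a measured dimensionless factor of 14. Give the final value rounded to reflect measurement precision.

479.36 g − 1.828 g = 477.532 g; the difference is limited to 2 decimal places (5 s.f.).
Carrying full precision, 477.532 ÷ 14 = 34.1094285714… g; 14 has 2 s.f., so the result keeps min(5, 2) = 2 s.f.
Rounded to 2 significant figures: 34 g.

34 g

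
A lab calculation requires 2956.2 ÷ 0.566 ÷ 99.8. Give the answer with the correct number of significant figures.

2956.2 ÷ 0.566 ÷ 99.8 = 52.3343506802…
Multiplication/division keeps the fewest significant figures: 2956.2 → 5 s.f., 0.566 → 3 s.f., 99.8 → 3 s.f.; limit is 3.
Rounded to 3 significant figures: 52.3.

52.3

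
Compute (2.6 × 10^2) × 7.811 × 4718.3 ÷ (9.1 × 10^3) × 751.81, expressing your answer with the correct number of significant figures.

7.9 × 10^5

(2.6 × 10^2) × 7.811 × 4718.3 ÷ (9.1 × 10^3) × 751.81 = 791648.225022…
Multiplication/division keeps the fewest significant figures: 2.6 × 10^2 → 2 s.f., 7.811 → 4 s.f., 4718.3 → 5 s.f., 9.1 × 10^3 → 2 s.f., 751.81 → 5 s.f.; limit is 2.
Rounded to 2 significant figures: 7.9 × 10^5.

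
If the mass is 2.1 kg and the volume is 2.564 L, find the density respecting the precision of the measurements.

0.82 kg/L

density = 2.1 kg ÷ 2.564 L = 0.81903276131… kg/L.
2.1 has 2 significant figures; 2.564 has 4.
Division/multiplication keeps the fewest: 2 significant figures.
Rounded: 0.82 kg/L.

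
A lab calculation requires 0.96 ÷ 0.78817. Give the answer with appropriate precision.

1.2

0.96 ÷ 0.78817 = 1.21801134273…
Multiplication/division keeps the fewest significant figures: 0.96 → 2 s.f., 0.78817 → 5 s.f.; limit is 2.
Rounded to 2 significant figures: 1.2.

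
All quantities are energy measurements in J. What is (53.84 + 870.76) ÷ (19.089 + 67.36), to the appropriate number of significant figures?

53.84 + 870.76 = 924.60, limited to 2 d.p. → 5 s.f.; 19.089 + 67.36 = 86.449, limited to 2 d.p. → 4 s.f.
Carrying full precision, 924.60 ÷ 86.449 = 10.6953232542…; keep min(5, 4) = 4 s.f.
Rounded to 4 significant figures: 10.70.

10.70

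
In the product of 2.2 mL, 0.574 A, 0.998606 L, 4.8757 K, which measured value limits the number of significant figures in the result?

2.2 mL → 2 s.f.; 0.574 A → 3 s.f.; 0.998606 L → 6 s.f.; 4.8757 K → 5 s.f.
The fewest is 2 significant figures, from 2.2 mL.

2.2 mL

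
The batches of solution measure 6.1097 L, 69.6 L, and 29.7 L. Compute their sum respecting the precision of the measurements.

105.4 L

6.1097 L + 69.6 L + 29.7 L = 105.4097 L.
Addition/subtraction keeps the fewest decimal places: 6.1097 → 4 decimal places, 69.6 → 1 decimal place, 29.7 → 1 decimal place; limit is 1.
Rounded to 1 decimal place: 105.4 L.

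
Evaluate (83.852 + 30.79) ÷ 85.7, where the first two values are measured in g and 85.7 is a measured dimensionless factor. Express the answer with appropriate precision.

1.34 g

83.852 g + 30.79 g = 114.642 g; the sum is limited to 2 decimal places (5 s.f.).
Carrying full precision, 114.642 ÷ 85.7 = 1.33771295216… g; 85.7 has 3 s.f., so the result keeps min(5, 3) = 3 s.f.
Rounded to 3 significant figures: 1.34 g.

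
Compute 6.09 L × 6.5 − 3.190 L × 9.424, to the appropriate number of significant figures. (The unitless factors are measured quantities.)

6.09 × 6.5 = 39.585 → 4.0 × 10¹ L (2 s.f., last digit at the 10^0 place).
3.190 × 9.424 = 30.06256 → 30.06 L (4 s.f., last digit at the 10^-2 place).
Difference: 9.52244 L; keep the coarser place, 10^0.
Result: 1.0 × 10¹ L.

1.0 × 10¹ L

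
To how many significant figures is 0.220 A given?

3

0.220: leading zeros are not significant; trailing zeros after a decimal point are significant.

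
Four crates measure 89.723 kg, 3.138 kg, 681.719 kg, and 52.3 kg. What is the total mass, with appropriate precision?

826.9 kg

89.723 kg + 3.138 kg + 681.719 kg + 52.3 kg = 826.880 kg.
Addition/subtraction keeps the fewest decimal places: 89.723 → 3 decimal places, 3.138 → 3 decimal places, 681.719 → 3 decimal places, 52.3 → 1 decimal place; limit is 1.
Rounded to 1 decimal place: 826.9 kg.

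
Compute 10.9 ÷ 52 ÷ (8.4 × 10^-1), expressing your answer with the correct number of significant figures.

10.9 ÷ 52 ÷ (8.4 × 10^-1) = 0.249542124542…
Multiplication/division keeps the fewest significant figures: 10.9 → 3 s.f., 52 → 2 s.f., 8.4 × 10^-1 → 2 s.f.; limit is 2.
Rounded to 2 significant figures: 0.25.

0.25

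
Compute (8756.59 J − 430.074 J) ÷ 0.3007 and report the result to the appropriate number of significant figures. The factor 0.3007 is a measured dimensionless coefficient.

8756.59 J − 430.074 J = 8326.516 J; the difference is limited to 2 decimal places (6 s.f.).
Carrying full precision, 8326.516 ÷ 0.3007 = 27690.4423013… J; 0.3007 has 4 s.f., so the result keeps min(6, 4) = 4 s.f.
Rounded to 4 significant figures: 2.769 × 10⁴ J.

2.769 × 10⁴ J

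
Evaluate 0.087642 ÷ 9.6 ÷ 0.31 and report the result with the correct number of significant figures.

0.087642 ÷ 9.6 ÷ 0.31 = 0.0294495967742…
Multiplication/division keeps the fewest significant figures: 0.087642 → 5 s.f., 9.6 → 2 s.f., 0.31 → 2 s.f.; limit is 2.
Rounded to 2 significant figures: 2.9 × 10⁻².

2.9 × 10⁻²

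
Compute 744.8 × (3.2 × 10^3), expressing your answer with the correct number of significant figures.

744.8 × (3.2 × 10^3) = 2383360
Multiplication/division keeps the fewest significant figures: 744.8 → 4 s.f., 3.2 × 10^3 → 2 s.f.; limit is 2.
Rounded to 2 significant figures: 2.4 × 10^6.

2.4 × 10^6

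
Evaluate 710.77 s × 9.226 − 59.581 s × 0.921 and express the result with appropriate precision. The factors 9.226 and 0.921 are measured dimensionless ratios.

710.77 × 9.226 = 6557.56402 → 6558 s (4 s.f., last digit at the 10^0 place).
59.581 × 0.921 = 54.874101 → 54.9 s (3 s.f., last digit at the 10^-1 place).
Difference: 6502.689919 s; keep the coarser place, 10^0.
Result: 6.503 × 10³ s.

6.503 × 10³ s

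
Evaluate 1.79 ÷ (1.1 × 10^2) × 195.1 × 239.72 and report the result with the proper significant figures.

1.79 ÷ (1.1 × 10^2) × 195.1 × 239.72 = 761.065235273…
Multiplication/division keeps the fewest significant figures: 1.79 → 3 s.f., 1.1 × 10^2 → 2 s.f., 195.1 → 4 s.f., 239.72 → 5 s.f.; limit is 2.
Rounded to 2 significant figures: 7.6 × 10^2.

7.6 × 10^2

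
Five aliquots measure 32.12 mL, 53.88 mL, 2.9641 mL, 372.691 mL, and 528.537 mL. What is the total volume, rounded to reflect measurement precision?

32.12 mL + 53.88 mL + 2.9641 mL + 372.691 mL + 528.537 mL = 990.1921 mL.
Addition/subtraction keeps the fewest decimal places: 32.12 → 2 decimal places, 53.88 → 2 decimal places, 2.9641 → 4 decimal places, 372.691 → 3 decimal places, 528.537 → 3 decimal places; limit is 2.
Rounded to 2 decimal places: 990.19 mL.

990.19 mL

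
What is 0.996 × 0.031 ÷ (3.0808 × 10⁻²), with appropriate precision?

0.996 × 0.031 ÷ (3.0808 × 10⁻²) = 1.0022072189…
Multiplication/division keeps the fewest significant figures: 0.996 → 3 s.f., 0.031 → 2 s.f., 3.0808 × 10⁻² → 5 s.f.; limit is 2.
Rounded to 2 significant figures: 1.0.

1.0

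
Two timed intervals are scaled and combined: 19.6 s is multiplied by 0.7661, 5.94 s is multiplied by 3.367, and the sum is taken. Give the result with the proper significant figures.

35.0 s

19.6 × 0.7661 = 15.01556 → 15.0 s (3 s.f., last digit at the 10^-1 place).
5.94 × 3.367 = 19.99998 → 20.0 s (3 s.f., last digit at the 10^-1 place).
Sum: 35.01554 s; keep the coarser place, 10^-1.
Result: 35.0 s.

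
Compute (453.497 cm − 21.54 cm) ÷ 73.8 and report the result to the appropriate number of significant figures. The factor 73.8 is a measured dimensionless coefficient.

453.497 cm − 21.54 cm = 431.957 cm; the difference is limited to 2 decimal places (5 s.f.).
Carrying full precision, 431.957 ÷ 73.8 = 5.85307588076… cm; 73.8 has 3 s.f., so the result keeps min(5, 3) = 3 s.f.
Rounded to 3 significant figures: 5.85 cm.

5.85 cm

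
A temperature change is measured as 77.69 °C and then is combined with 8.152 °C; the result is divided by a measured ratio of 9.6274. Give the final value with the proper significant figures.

77.69 °C + 8.152 °C = 85.842 °C; the sum is limited to 2 decimal places (4 s.f.).
Carrying full precision, 85.842 ÷ 9.6274 = 8.91642603403… °C; 9.6274 has 5 s.f., so the result keeps min(4, 5) = 4 s.f.
Rounded to 4 significant figures: 8.916 °C.

8.916 °C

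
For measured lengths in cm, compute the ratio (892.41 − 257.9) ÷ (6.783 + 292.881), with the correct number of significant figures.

892.41 − 257.9 = 634.51, limited to 1 d.p. → 4 s.f.; 6.783 + 292.881 = 299.664, limited to 3 d.p. → 6 s.f.
Carrying full precision, 634.51 ÷ 299.664 = 2.11740482674…; keep min(4, 6) = 4 s.f.
Rounded to 4 significant figures: 2.117.

2.117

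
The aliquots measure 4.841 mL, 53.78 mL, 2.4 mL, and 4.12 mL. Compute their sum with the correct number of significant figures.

65.1 mL

4.841 mL + 53.78 mL + 2.4 mL + 4.12 mL = 65.141 mL.
Addition/subtraction keeps the fewest decimal places: 4.841 → 3 decimal places, 53.78 → 2 decimal places, 2.4 → 1 decimal place, 4.12 → 2 decimal places; limit is 1.
Rounded to 1 decimal place: 65.1 mL.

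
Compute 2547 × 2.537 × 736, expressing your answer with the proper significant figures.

2547 × 2.537 × 736 = 4755839.904
Multiplication/division keeps the fewest significant figures: 2547 → 4 s.f., 2.537 → 4 s.f., 736 → 3 s.f.; limit is 3.
Rounded to 3 significant figures: 4.76 × 10^6.

4.76 × 10^6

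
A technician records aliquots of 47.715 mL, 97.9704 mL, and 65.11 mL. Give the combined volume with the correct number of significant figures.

47.715 mL + 97.9704 mL + 65.11 mL = 210.7954 mL.
Addition/subtraction keeps the fewest decimal places: 47.715 → 3 decimal places, 97.9704 → 4 decimal places, 65.11 → 2 decimal places; limit is 2.
Rounded to 2 decimal places: 210.80 mL.

210.80 mL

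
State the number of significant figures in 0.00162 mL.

3

0.00162: leading zeros are not significant.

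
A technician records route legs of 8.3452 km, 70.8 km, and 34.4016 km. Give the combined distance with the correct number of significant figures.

8.3452 km + 70.8 km + 34.4016 km = 113.5468 km.
Addition/subtraction keeps the fewest decimal places: 8.3452 → 4 decimal places, 70.8 → 1 decimal place, 34.4016 → 4 decimal places; limit is 1.
Rounded to 1 decimal place: 113.5 km.

113.5 km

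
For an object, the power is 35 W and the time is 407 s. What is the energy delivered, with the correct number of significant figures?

1.4 × 10^4 J

energy delivered = 35 W × 407 s = 14245 J.
35 has 2 significant figures; 407 has 3.
Division/multiplication keeps the fewest: 2 significant figures.
Rounded: 1.4 × 10^4 J.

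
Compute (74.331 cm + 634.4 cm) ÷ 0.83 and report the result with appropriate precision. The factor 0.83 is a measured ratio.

74.331 cm + 634.4 cm = 708.731 cm; the sum is limited to 1 decimal place (4 s.f.).
Carrying full precision, 708.731 ÷ 0.83 = 853.892771084… cm; 0.83 has 2 s.f., so the result keeps min(4, 2) = 2 s.f.
Rounded to 2 significant figures: 8.5 × 10² cm.

8.5 × 10² cm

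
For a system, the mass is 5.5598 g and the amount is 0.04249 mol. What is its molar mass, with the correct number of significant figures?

130.8 g/mol

molar mass = 5.5598 g ÷ 0.04249 mol = 130.849611673… g/mol.
5.5598 has 5 significant figures; 0.04249 has 4.
Division/multiplication keeps the fewest: 4 significant figures.
Rounded: 130.8 g/mol.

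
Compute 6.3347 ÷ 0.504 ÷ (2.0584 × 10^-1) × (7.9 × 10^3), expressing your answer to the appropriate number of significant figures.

6.3347 ÷ 0.504 ÷ (2.0584 × 10^-1) × (7.9 × 10^3) = 482383.932813…
Multiplication/division keeps the fewest significant figures: 6.3347 → 5 s.f., 0.504 → 3 s.f., 2.0584 × 10^-1 → 5 s.f., 7.9 × 10^3 → 2 s.f.; limit is 2.
Rounded to 2 significant figures: 4.8 × 10^5.

4.8 × 10^5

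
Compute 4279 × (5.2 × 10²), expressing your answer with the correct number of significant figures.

2.2 × 10⁶

4279 × (5.2 × 10²) = 2225080
Multiplication/division keeps the fewest significant figures: 4279 → 4 s.f., 5.2 × 10² → 2 s.f.; limit is 2.
Rounded to 2 significant figures: 2.2 × 10⁶.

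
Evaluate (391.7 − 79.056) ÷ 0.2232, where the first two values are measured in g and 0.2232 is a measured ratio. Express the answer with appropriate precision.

1401 g

391.7 g − 79.056 g = 312.644 g; the difference is limited to 1 decimal place (4 s.f.).
Carrying full precision, 312.644 ÷ 0.2232 = 1400.73476703… g; 0.2232 has 4 s.f., so the result keeps min(4, 4) = 4 s.f.
Rounded to 4 significant figures: 1401 g.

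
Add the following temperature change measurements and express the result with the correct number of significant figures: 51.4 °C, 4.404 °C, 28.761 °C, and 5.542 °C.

51.4 °C + 4.404 °C + 28.761 °C + 5.542 °C = 90.107 °C.
Addition/subtraction keeps the fewest decimal places: 51.4 → 1 decimal place, 4.404 → 3 decimal places, 28.761 → 3 decimal places, 5.542 → 3 decimal places; limit is 1.
Rounded to 1 decimal place: 90.1 °C.

90.1 °C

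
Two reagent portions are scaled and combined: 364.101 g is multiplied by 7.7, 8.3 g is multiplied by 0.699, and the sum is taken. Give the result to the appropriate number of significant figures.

364.101 × 7.7 = 2803.5777 → 2.8 × 10³ g (2 s.f., last digit at the 10^2 place).
8.3 × 0.699 = 5.8017 → 5.8 g (2 s.f., last digit at the 10^-1 place).
Sum: 2809.3794 g; keep the coarser place, 10^2.
Result: 2.8 × 10³ g.

2.8 × 10³ g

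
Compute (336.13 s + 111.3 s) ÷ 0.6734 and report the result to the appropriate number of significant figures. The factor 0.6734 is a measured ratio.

336.13 s + 111.3 s = 447.43 s; the sum is limited to 1 decimal place (4 s.f.).
Carrying full precision, 447.43 ÷ 0.6734 = 664.434214434… s; 0.6734 has 4 s.f., so the result keeps min(4, 4) = 4 s.f.
Rounded to 4 significant figures: 664.4 s.

664.4 s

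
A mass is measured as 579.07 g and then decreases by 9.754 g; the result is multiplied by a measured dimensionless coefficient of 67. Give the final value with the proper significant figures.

579.07 g − 9.754 g = 569.316 g; the difference is limited to 2 decimal places (5 s.f.).
Carrying full precision, 569.316 × 67 = 38144.172 g; 67 has 2 s.f., so the result keeps min(5, 2) = 2 s.f.
Rounded to 2 significant figures: 3.8 × 10^4 g.

3.8 × 10^4 g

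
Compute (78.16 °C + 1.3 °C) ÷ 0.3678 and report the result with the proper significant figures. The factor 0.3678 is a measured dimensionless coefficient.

78.16 °C + 1.3 °C = 79.46 °C; the sum is limited to 1 decimal place (3 s.f.).
Carrying full precision, 79.46 ÷ 0.3678 = 216.041326808… °C; 0.3678 has 4 s.f., so the result keeps min(3, 4) = 3 s.f.
Rounded to 3 significant figures: 216 °C.

216 °C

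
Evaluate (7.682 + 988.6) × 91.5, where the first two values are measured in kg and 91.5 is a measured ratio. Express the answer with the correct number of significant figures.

7.682 kg + 988.6 kg = 996.282 kg; the sum is limited to 1 decimal place (4 s.f.).
Carrying full precision, 996.282 × 91.5 = 91159.803 kg; 91.5 has 3 s.f., so the result keeps min(4, 3) = 3 s.f.
Rounded to 3 significant figures: 9.12 × 10^4 kg.

9.12 × 10^4 kg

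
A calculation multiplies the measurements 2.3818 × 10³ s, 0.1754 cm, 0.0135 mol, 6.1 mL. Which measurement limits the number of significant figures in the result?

6.1 mL

2.3818 × 10³ s → 5 s.f.; 0.1754 cm → 4 s.f.; 0.0135 mol → 3 s.f.; 6.1 mL → 2 s.f.
The fewest is 2 significant figures, from 6.1 mL.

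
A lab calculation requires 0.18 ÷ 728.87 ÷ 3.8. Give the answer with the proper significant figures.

6.5 × 10^-5

0.18 ÷ 728.87 ÷ 3.8 = 0.0000649888471917…
Multiplication/division keeps the fewest significant figures: 0.18 → 2 s.f., 728.87 → 5 s.f., 3.8 → 2 s.f.; limit is 2.
Rounded to 2 significant figures: 6.5 × 10^-5.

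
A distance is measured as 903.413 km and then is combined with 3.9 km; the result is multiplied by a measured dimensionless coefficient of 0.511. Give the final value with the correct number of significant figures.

464 km

903.413 km + 3.9 km = 907.313 km; the sum is limited to 1 decimal place (4 s.f.).
Carrying full precision, 907.313 × 0.511 = 463.636943 km; 0.511 has 3 s.f., so the result keeps min(4, 3) = 3 s.f.
Rounded to 3 significant figures: 464 km.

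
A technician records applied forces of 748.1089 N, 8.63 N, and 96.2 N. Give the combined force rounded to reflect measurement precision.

8.529 × 10² N

748.1089 N + 8.63 N + 96.2 N = 852.9389 N.
Addition/subtraction keeps the fewest decimal places: 748.1089 → 4 decimal places, 8.63 → 2 decimal places, 96.2 → 1 decimal place; limit is 1.
Rounded to 1 decimal place: 8.529 × 10² N.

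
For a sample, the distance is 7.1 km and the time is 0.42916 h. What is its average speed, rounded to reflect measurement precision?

average speed = 7.1 km ÷ 0.42916 h = 16.5439463137… km/h.
7.1 has 2 significant figures; 0.42916 has 5.
Division/multiplication keeps the fewest: 2 significant figures.
Rounded: 17 km/h.

17 km/h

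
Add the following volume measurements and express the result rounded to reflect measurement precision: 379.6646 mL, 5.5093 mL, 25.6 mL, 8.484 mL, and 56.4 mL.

475.7 mL

379.6646 mL + 5.5093 mL + 25.6 mL + 8.484 mL + 56.4 mL = 475.6579 mL.
Addition/subtraction keeps the fewest decimal places: 379.6646 → 4 decimal places, 5.5093 → 4 decimal places, 25.6 → 1 decimal place, 8.484 → 3 decimal places, 56.4 → 1 decimal place; limit is 1.
Rounded to 1 decimal place: 475.7 mL.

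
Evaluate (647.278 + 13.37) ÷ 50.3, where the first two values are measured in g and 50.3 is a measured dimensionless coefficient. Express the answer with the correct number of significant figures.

647.278 g + 13.37 g = 660.648 g; the sum is limited to 2 decimal places (5 s.f.).
Carrying full precision, 660.648 ÷ 50.3 = 13.1341550696… g; 50.3 has 3 s.f., so the result keeps min(5, 3) = 3 s.f.
Rounded to 3 significant figures: 13.1 g.

13.1 g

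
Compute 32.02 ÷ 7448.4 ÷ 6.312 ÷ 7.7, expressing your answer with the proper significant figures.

32.02 ÷ 7448.4 ÷ 6.312 ÷ 7.7 = 0.0000884505669058…
Multiplication/division keeps the fewest significant figures: 32.02 → 4 s.f., 7448.4 → 5 s.f., 6.312 → 4 s.f., 7.7 → 2 s.f.; limit is 2.
Rounded to 2 significant figures: 8.8 × 10⁻⁵.

8.8 × 10⁻⁵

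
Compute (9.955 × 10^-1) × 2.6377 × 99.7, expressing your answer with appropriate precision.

262

(9.955 × 10^-1) × 2.6377 × 99.7 = 261.795285895
Multiplication/division keeps the fewest significant figures: 9.955 × 10^-1 → 4 s.f., 2.6377 → 5 s.f., 99.7 → 3 s.f.; limit is 3.
Rounded to 3 significant figures: 262.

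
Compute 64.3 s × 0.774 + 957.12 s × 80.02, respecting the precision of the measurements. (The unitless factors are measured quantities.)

7.664 × 10⁴ s

64.3 × 0.774 = 49.7682 → 49.8 s (3 s.f., last digit at the 10^-1 place).
957.12 × 80.02 = 76588.7424 → 7.659 × 10⁴ s (4 s.f., last digit at the 10^1 place).
Sum: 76638.5106 s; keep the coarser place, 10^1.
Result: 7.664 × 10⁴ s.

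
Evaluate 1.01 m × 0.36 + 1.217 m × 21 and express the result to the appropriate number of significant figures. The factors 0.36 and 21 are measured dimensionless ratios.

26 m

1.01 × 0.36 = 0.3636 → 0.36 m (2 s.f., last digit at the 10^-2 place).
1.217 × 21 = 25.557 → 26 m (2 s.f., last digit at the 10^0 place).
Sum: 25.9206 m; keep the coarser place, 10^0.
Result: 26 m.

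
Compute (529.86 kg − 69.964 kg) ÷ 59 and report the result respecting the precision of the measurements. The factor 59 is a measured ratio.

529.86 kg − 69.964 kg = 459.896 kg; the difference is limited to 2 decimal places (5 s.f.).
Carrying full precision, 459.896 ÷ 59 = 7.79484745763… kg; 59 has 2 s.f., so the result keeps min(5, 2) = 2 s.f.
Rounded to 2 significant figures: 7.8 kg.

7.8 kg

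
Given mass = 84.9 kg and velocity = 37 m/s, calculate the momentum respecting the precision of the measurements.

momentum = 84.9 kg × 37 m/s = 3141.3 kg·m/s.
84.9 has 3 significant figures; 37 has 2.
Division/multiplication keeps the fewest: 2 significant figures.
Rounded: 3.1 × 10³ kg·m/s.

3.1 × 10³ kg·m/s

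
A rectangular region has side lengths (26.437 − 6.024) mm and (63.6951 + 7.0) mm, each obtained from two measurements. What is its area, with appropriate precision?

26.437 − 6.024 = 20.413, limited to 3 d.p. → 5 s.f.; 63.6951 + 7.0 = 70.6951, limited to 1 d.p. → 3 s.f.
Carrying full precision, 20.413 × 70.6951 = 1443.0990763; keep min(5, 3) = 3 s.f.
Rounded to 3 significant figures: 1.44 × 10³ mm².

1.44 × 10³ mm²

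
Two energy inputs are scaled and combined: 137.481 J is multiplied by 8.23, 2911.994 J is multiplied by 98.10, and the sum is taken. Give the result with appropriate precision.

2.868 × 10^5 J

137.481 × 8.23 = 1131.46863 → 1.13 × 10^3 J (3 s.f., last digit at the 10^1 place).
2911.994 × 98.10 = 285666.6114 → 2.857 × 10^5 J (4 s.f., last digit at the 10^2 place).
Sum: 286798.08003 J; keep the coarser place, 10^2.
Result: 2.868 × 10^5 J.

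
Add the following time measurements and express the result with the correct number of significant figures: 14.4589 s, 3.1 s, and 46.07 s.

63.6 s

14.4589 s + 3.1 s + 46.07 s = 63.6289 s.
Addition/subtraction keeps the fewest decimal places: 14.4589 → 4 decimal places, 3.1 → 1 decimal place, 46.07 → 2 decimal places; limit is 1.
Rounded to 1 decimal place: 63.6 s.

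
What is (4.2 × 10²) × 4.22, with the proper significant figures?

(4.2 × 10²) × 4.22 = 1772.4
Multiplication/division keeps the fewest significant figures: 4.2 × 10² → 2 s.f., 4.22 → 3 s.f.; limit is 2.
Rounded to 2 significant figures: 1.8 × 10³.

1.8 × 10³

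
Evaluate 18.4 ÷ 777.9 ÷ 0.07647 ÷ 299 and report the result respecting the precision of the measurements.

18.4 ÷ 777.9 ÷ 0.07647 ÷ 299 = 0.00103450304424…
Multiplication/division keeps the fewest significant figures: 18.4 → 3 s.f., 777.9 → 4 s.f., 0.07647 → 4 s.f., 299 → 3 s.f.; limit is 3.
Rounded to 3 significant figures: 0.00103.

0.00103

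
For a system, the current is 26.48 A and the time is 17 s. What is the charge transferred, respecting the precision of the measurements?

4.5 × 10^2 C

charge transferred = 26.48 A × 17 s = 450.16 C.
26.48 has 4 significant figures; 17 has 2.
Division/multiplication keeps the fewest: 2 significant figures.
Rounded: 4.5 × 10^2 C.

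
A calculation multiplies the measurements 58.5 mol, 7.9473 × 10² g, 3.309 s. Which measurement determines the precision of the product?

58.5 mol → 3 s.f.; 7.9473 × 10² g → 5 s.f.; 3.309 s → 4 s.f.
The fewest is 3 significant figures, from 58.5 mol.

58.5 mol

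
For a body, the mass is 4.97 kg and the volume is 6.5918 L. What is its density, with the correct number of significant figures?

density = 4.97 kg ÷ 6.5918 L = 0.753967049971… kg/L.
4.97 has 3 significant figures; 6.5918 has 5.
Division/multiplication keeps the fewest: 3 significant figures.
Rounded: 0.754 kg/L.

0.754 kg/L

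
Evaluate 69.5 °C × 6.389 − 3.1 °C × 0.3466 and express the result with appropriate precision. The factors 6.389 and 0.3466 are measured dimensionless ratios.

443 °C

69.5 × 6.389 = 444.0355 → 444 °C (3 s.f., last digit at the 10^0 place).
3.1 × 0.3466 = 1.07446 → 1.1 °C (2 s.f., last digit at the 10^-1 place).
Difference: 442.96104 °C; keep the coarser place, 10^0.
Result: 443 °C.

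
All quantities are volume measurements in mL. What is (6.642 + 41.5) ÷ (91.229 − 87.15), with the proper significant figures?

6.642 + 41.5 = 48.142, limited to 1 d.p. → 3 s.f.; 91.229 − 87.15 = 4.079, limited to 2 d.p. → 3 s.f.
Carrying full precision, 48.142 ÷ 4.079 = 11.8024025496…; keep min(3, 3) = 3 s.f.
Rounded to 3 significant figures: 11.8.

11.8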